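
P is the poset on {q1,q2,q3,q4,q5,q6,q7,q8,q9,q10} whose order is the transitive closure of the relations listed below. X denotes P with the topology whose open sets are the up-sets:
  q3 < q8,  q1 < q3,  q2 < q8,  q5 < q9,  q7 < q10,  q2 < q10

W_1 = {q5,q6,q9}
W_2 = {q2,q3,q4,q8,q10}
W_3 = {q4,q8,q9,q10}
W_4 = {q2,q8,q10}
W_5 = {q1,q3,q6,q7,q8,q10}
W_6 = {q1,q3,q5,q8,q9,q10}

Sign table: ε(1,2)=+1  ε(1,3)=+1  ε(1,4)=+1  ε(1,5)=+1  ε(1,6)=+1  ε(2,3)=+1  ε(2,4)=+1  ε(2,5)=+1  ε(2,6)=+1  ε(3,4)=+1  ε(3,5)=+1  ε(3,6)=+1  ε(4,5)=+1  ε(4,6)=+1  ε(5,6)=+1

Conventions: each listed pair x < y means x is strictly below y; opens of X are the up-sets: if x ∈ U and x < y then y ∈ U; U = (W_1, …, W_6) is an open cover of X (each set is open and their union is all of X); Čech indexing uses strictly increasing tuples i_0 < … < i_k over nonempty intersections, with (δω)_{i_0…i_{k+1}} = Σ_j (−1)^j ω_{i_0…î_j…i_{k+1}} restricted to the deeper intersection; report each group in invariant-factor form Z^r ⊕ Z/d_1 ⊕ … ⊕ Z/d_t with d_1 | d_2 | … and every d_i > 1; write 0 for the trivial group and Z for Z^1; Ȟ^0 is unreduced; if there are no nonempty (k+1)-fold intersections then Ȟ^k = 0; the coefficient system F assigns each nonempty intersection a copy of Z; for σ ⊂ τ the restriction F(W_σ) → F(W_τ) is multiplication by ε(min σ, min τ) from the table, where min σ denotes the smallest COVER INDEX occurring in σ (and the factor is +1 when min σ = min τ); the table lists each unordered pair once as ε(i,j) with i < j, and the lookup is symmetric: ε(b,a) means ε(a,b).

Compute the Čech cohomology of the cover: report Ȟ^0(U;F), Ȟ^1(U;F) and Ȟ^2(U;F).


nerve of the cover:
  W13={q9} W15={q6} W16={q5,q9} W23={q4,q8,q10} W24={q2,q8,q10} W25={q3,q8,q10} W26={q3,q8,q10} W34={q8,q10} W35={q8,q10} W36={q8,q9,q10} W45={q8,q10} W46={q8,q10} W56={q1,q3,q8,q10}
  W136={q9} W234={q8,q10} W235={q8,q10} W236={q8,q10} W245={q8,q10} W246={q8,q10} W256={q3,q8,q10} W345={q8,q10} W346={q8,q10} W356={q8,q10} W456={q8,q10}
  W2345={q8,q10} W2346={q8,q10} W2356={q8,q10} W2456={q8,q10} W3456={q8,q10}
  W23456={q8,q10}
C dims 6,13,11,5; δ0: rk 5, SNF 1^5; δ1: rk 7, SNF 1^7; δ2: rk 4, SNF 1^4
Ȟ^0 = (6 − 5) − 0 = 1, so Ȟ^0 ≅ Z
Ȟ^1 = (13 − 7) − 5 = 1, so Ȟ^1 ≅ Z
Ȟ^2 = (11 − 4) − 7 = 0, so Ȟ^2 ≅ 0

Ȟ^0 = Z, Ȟ^1 = Z and Ȟ^2 = 0


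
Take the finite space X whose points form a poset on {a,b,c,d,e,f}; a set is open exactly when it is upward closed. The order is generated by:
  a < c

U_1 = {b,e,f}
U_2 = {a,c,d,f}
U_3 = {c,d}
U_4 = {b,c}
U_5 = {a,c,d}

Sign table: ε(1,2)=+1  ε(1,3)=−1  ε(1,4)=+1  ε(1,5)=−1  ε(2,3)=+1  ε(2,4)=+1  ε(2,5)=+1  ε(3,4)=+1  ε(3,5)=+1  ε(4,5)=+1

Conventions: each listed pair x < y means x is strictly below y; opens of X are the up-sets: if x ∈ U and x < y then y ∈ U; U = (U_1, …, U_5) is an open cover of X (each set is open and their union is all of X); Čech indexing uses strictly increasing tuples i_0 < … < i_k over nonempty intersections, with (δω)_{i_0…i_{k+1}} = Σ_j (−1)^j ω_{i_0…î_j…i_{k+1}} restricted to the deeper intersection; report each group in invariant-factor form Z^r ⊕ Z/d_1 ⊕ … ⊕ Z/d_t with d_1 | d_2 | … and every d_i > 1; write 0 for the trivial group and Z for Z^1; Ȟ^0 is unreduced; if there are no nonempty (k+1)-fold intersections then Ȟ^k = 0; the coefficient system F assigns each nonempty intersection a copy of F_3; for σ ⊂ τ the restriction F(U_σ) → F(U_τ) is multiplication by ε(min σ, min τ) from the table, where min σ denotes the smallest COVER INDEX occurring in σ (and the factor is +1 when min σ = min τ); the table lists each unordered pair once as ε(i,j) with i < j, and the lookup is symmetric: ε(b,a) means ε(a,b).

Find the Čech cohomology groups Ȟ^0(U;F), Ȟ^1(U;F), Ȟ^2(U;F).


nerve simplices:
  U12={f} U14={b} U23={c,d} U24={c} U25={a,c,d} U34={c} U35={c,d} U45={c}
  U234={c} U235={c,d} U245={c} U345={c}
  U2345={c}
C dims 5,8,4,1; δ0: rk_F3 4; δ1: rk_F3 3; δ2: rk_F3 1
degree 0: 5−4−0 = 1 → Ȟ^0 ≅ Z/3
degree 1: 8−3−4 = 1 → Ȟ^1 ≅ Z/3
degree 2: 4−1−3 = 0 → Ȟ^2 ≅ 0

Ȟ^0 ≅ Z/3, Ȟ^1 ≅ Z/3, Ȟ^2 ≅ 0


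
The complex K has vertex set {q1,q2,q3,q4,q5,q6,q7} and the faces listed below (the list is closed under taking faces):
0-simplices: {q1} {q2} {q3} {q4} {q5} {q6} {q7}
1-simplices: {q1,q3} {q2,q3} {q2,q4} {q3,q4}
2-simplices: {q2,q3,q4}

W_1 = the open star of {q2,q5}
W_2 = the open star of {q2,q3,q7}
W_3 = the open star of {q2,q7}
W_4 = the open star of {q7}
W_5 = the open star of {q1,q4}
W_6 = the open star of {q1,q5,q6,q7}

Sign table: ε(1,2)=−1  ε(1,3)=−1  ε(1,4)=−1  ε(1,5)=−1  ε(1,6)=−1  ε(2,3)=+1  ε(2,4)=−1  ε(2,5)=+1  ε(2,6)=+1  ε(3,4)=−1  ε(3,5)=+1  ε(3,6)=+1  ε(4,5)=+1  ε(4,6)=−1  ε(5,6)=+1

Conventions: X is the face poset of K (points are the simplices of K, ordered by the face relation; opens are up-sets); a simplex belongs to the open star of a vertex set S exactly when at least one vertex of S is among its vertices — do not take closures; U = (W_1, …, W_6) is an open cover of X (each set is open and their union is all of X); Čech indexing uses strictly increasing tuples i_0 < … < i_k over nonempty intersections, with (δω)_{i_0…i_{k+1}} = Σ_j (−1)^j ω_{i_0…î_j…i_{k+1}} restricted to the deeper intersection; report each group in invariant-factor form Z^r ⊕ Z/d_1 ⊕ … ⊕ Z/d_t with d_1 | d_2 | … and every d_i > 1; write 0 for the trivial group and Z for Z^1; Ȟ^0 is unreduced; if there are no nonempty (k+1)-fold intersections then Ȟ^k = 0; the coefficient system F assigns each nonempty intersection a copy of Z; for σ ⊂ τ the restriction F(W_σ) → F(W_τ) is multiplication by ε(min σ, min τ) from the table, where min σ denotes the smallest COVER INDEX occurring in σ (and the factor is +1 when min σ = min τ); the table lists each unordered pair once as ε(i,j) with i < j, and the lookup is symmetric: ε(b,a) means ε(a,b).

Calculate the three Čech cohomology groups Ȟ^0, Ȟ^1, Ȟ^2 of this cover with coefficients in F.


Ȟ^0(U;F) ≅ Z,  Ȟ^1(U;F) ≅ Z,  Ȟ^2(U;F) ≅ 0

cover nerve:
  W1={{q2},{q5},{q2,q3},{q2,q4},{q2,q3,q4}} W2={{q2},{q3},{q7},{q1,q3},{q2,q3},{q2,q4},{q3,q4},{q2,q3,q4}} W3={{q2},{q7},{q2,q3},{q2,q4},{q2,q3,q4}} W4={{q7}} W5={{q1},{q4},{q1,q3},{q2,q4},{q3,q4},{q2,q3,q4}} W6={{q1},{q5},{q6},{q7},{q1,q3}}
  W12={{q2},{q2,q3},{q2,q4},{q2,q3,q4}} W13={{q2},{q2,q3},{q2,q4},{q2,q3,q4}} W15={{q2,q4},{q2,q3,q4}} W16={{q5}} W23={{q2},{q7},{q2,q3},{q2,q4},{q2,q3,q4}} W24={{q7}} W25={{q1,q3},{q2,q4},{q3,q4},{q2,q3,q4}} W26={{q7},{q1,q3}} W34={{q7}} W35={{q2,q4},{q2,q3,q4}} W36={{q7}} W46={{q7}} W56={{q1},{q1,q3}}
  W123={{q2},{q2,q3},{q2,q4},{q2,q3,q4}} W125={{q2,q4},{q2,q3,q4}} W135={{q2,q4},{q2,q3,q4}} W234={{q7}} W235={{q2,q4},{q2,q3,q4}} W236={{q7}} W246={{q7}} W256={{q1,q3}} W346={{q7}}
  W1235={{q2,q4},{q2,q3,q4}} W2346={{q7}}
C dims 6,13,9,2; δ0: rk 5, SNF 1^5; δ1: rk 7, SNF 1^7; δ2: rk 2, SNF 1^2
Ȟ^0: (6−5)−0=1 ⇒ Z
Ȟ^1: (13−7)−5=1 ⇒ Z
Ȟ^2: (9−2)−7=0 ⇒ 0


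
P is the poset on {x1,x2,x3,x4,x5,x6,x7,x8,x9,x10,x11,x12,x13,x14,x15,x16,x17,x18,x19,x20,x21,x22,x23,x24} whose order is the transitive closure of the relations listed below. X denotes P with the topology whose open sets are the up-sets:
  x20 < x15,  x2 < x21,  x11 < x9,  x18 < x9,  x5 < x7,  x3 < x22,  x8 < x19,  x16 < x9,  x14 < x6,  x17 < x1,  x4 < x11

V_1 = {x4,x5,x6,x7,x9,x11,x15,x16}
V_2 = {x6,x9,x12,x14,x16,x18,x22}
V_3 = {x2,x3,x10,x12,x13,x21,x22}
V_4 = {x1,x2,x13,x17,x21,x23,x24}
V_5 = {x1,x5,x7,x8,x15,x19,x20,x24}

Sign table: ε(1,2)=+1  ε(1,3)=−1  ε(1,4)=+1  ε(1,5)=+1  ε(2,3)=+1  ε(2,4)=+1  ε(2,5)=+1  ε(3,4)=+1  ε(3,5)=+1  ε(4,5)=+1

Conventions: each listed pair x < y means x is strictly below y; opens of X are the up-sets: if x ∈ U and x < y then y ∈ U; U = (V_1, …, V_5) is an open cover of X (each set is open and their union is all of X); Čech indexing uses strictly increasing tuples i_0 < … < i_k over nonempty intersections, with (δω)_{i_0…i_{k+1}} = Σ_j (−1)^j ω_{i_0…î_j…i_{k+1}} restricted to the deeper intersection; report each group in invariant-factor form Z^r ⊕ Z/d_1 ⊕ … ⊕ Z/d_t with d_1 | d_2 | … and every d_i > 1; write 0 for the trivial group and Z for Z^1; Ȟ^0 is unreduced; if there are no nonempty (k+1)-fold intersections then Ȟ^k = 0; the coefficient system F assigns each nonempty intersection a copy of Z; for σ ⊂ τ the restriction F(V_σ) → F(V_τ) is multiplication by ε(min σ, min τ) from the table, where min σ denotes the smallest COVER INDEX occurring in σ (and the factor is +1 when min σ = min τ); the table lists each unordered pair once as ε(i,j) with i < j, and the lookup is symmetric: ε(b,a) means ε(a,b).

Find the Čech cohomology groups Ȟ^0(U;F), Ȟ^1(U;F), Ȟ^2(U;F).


Ȟ^0(U;F) ≅ Z; Ȟ^1(U;F) ≅ Z; Ȟ^2(U;F) ≅ 0

nonempty intersections:
  V12={x6,x9,x16} V15={x5,x7,x15} V23={x12,x22} V34={x2,x13,x21} V45={x1,x24}
C dims 5,5; δ0: rk 4, SNF 1^4
Ȟ^0: (5−4)−0=1 ⇒ Z
Ȟ^1: (5−0)−4=1 ⇒ Z
Ȟ^2: (0−0)−0=0 ⇒ 0


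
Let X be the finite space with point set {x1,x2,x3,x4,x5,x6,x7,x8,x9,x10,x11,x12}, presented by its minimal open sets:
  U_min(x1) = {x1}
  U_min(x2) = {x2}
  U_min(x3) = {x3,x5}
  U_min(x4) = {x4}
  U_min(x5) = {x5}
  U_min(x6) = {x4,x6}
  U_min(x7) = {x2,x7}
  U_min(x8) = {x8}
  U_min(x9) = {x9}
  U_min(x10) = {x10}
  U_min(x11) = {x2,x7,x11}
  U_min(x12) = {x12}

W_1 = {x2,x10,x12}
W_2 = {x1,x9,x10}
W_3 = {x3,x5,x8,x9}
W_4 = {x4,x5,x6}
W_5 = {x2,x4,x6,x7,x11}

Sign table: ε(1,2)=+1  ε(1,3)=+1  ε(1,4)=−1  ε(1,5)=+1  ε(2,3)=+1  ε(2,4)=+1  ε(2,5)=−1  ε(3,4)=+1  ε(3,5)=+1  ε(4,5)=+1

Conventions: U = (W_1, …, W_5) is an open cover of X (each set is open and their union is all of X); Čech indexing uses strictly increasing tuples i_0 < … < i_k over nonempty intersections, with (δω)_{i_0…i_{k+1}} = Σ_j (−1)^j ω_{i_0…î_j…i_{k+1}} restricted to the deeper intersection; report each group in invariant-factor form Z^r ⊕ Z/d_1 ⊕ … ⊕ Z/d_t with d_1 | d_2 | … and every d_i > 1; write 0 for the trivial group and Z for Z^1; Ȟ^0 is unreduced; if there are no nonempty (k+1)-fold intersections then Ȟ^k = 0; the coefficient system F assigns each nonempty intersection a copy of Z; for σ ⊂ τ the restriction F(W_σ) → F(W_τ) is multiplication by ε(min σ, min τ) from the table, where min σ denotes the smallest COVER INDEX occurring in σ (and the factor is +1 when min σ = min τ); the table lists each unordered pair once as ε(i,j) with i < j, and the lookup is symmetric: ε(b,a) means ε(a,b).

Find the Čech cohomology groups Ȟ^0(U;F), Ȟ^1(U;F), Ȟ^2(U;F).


cover nerve:
  W12={x10} W15={x2} W23={x9} W34={x5} W45={x4,x6}
C dims 5,5; δ0: rk 4, SNF 1^4
Ȟ^0: (5−4)−0=1 ⇒ Z
Ȟ^1: (5−0)−4=1 ⇒ Z
Ȟ^2: (0−0)−0=0 ⇒ 0

Ȟ^0 = Z; Ȟ^1 = Z; Ȟ^2 = 0


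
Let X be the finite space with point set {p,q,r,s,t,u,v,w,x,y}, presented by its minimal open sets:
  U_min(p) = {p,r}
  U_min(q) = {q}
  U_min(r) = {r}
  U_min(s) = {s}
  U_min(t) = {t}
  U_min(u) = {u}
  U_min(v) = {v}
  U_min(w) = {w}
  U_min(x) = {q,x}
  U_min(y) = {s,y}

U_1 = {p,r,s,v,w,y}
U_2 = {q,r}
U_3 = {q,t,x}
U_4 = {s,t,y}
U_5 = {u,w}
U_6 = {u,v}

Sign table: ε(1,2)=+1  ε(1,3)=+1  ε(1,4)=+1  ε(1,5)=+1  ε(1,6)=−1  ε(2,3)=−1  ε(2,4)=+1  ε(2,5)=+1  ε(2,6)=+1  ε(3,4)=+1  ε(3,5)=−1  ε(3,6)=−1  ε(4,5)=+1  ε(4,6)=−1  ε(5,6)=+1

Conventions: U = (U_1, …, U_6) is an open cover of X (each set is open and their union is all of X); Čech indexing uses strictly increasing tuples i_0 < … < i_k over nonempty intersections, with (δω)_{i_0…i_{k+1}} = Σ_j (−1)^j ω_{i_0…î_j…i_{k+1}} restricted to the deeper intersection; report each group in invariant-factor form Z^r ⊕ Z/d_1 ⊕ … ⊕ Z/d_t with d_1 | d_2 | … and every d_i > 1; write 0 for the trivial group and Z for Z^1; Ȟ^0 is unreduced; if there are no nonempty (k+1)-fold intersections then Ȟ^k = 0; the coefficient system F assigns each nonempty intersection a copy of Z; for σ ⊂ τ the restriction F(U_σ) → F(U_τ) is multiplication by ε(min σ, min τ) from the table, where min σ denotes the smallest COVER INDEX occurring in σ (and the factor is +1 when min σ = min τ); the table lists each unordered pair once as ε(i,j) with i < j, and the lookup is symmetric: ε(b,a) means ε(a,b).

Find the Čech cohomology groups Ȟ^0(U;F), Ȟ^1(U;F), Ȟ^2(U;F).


intersection data:
  U12={r} U14={s,y} U15={w} U16={v} U23={q} U34={t} U56={u}
C dims 6,7; δ0: rk 6, SNF 1^5·2
Ȟ^0 = (6 − 6) − 0 = 0, so Ȟ^0 ≅ 0
Ȟ^1 = (7 − 0) − 6 = 1 plus torsion [2], so Ȟ^1 ≅ Z ⊕ Z/2
Ȟ^2 = (0 − 0) − 0 = 0, so Ȟ^2 ≅ 0

Ȟ^0 ≅ 0; Ȟ^1 ≅ Z ⊕ Z/2; Ȟ^2 ≅ 0


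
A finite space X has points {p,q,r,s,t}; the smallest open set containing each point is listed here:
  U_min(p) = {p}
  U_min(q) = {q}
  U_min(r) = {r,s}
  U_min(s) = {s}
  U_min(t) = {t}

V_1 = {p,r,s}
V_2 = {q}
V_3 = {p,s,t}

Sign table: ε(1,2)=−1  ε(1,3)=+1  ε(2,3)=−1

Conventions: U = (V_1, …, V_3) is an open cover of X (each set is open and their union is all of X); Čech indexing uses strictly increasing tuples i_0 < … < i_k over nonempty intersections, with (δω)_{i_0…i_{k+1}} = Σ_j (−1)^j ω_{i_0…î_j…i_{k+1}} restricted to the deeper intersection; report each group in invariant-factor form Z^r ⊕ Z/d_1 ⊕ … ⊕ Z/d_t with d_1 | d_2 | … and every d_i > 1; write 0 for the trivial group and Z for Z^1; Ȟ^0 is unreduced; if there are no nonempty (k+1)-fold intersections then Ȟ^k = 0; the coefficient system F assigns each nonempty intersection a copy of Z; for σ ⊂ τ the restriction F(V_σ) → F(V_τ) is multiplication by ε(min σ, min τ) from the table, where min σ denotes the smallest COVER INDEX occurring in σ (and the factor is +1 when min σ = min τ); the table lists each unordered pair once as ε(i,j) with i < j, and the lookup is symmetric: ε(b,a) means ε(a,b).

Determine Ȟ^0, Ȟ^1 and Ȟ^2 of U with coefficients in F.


Ȟ^0 = Z^2; Ȟ^1 = 0; Ȟ^2 = 0

cover nerve:
  V13={p,s}
C dims 3,1; δ0: rk 1, SNF 1^1
Ȟ^0: (3−1)−0=2 ⇒ Z^2
Ȟ^1: (1−0)−1=0 ⇒ 0
Ȟ^2: (0−0)−0=0 ⇒ 0


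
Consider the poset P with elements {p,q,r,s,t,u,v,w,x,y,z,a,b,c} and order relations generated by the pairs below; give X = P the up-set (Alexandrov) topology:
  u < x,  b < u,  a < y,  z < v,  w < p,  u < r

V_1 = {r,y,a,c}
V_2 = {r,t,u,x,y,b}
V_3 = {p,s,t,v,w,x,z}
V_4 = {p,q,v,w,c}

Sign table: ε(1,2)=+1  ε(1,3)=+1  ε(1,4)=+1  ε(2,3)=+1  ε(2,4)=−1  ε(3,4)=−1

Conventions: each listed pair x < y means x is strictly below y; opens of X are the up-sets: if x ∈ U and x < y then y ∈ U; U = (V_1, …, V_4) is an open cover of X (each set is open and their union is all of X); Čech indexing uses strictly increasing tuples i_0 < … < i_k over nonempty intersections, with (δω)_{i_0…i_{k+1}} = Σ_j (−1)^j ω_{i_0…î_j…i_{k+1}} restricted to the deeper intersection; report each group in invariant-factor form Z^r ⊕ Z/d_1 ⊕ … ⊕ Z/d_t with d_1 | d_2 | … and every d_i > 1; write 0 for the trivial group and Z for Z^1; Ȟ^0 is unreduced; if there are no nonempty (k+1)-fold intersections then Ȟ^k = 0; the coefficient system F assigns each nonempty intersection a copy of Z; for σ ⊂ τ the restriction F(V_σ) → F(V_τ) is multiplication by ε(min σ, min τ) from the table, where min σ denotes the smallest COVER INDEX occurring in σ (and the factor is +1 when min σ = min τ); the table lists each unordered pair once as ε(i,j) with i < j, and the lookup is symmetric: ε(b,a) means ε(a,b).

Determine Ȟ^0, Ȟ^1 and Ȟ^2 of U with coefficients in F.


Ȟ^0 ≅ 0,  Ȟ^1 ≅ Z/2,  Ȟ^2 ≅ 0

nonempty overlaps:
  V12={r,y} V14={c} V23={t,x} V34={p,v,w}
C dims 4,4; δ0: rk 4, SNF 1^3·2
degree 0: 4−4−0 = 0 → Ȟ^0 ≅ 0
degree 1: 4−0−4 = 0 plus torsion [2] → Ȟ^1 ≅ Z/2
degree 2: 0−0−0 = 0 → Ȟ^2 ≅ 0


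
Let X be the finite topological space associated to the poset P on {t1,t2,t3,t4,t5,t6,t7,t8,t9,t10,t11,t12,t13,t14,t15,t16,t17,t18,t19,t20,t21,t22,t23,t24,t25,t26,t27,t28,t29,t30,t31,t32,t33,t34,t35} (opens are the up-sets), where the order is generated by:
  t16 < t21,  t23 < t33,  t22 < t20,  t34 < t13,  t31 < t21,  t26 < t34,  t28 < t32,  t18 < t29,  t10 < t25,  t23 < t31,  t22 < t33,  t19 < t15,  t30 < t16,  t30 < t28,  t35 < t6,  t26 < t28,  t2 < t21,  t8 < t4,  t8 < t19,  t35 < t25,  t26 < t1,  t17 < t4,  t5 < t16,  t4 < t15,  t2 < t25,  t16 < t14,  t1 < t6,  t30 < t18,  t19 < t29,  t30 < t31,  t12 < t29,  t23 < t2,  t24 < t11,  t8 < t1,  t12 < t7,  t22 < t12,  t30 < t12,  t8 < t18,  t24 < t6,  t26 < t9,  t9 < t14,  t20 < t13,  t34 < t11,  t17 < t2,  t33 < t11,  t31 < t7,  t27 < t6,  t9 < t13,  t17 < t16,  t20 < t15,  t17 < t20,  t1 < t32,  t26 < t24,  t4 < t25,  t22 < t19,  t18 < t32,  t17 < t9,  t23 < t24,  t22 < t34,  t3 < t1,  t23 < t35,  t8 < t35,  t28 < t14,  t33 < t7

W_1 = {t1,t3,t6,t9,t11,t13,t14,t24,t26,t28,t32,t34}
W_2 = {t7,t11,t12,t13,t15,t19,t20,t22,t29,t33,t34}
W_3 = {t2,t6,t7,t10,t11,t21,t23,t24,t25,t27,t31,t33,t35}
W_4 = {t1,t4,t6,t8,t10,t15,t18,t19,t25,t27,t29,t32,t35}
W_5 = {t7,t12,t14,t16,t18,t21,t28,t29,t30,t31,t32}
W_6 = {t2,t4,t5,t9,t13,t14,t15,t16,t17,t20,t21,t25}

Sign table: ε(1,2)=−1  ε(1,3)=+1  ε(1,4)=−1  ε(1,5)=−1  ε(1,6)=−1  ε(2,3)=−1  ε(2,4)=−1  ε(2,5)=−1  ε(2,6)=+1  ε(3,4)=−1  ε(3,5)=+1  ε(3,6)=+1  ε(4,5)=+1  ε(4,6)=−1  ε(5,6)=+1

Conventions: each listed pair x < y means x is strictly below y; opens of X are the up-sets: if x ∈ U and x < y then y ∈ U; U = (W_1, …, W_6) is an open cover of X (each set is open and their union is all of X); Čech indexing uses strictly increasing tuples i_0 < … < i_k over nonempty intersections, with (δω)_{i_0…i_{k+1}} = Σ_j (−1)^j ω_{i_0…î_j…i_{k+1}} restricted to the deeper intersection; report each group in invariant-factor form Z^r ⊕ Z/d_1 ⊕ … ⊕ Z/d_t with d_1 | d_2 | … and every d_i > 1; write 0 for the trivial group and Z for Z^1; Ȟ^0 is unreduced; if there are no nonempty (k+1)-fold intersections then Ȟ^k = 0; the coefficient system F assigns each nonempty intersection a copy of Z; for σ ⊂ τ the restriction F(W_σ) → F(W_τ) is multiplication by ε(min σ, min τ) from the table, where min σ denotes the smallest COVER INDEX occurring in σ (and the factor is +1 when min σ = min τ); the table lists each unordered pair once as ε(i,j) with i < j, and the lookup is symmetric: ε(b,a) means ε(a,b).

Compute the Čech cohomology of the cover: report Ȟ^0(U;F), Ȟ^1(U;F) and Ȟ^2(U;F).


Ȟ^0 ≅ 0; Ȟ^1 ≅ Z/2; Ȟ^2 ≅ Z

nerve simplices:
  W12={t11,t13,t34} W13={t6,t11,t24} W14={t1,t6,t32} W15={t14,t28,t32} W16={t9,t13,t14} W23={t7,t11,t33} W24={t15,t19,t29} W25={t7,t12,t29} W26={t13,t15,t20} W34={t6,t10,t25,t27,t35} W35={t7,t21,t31} W36={t2,t21,t25} W45={t18,t29,t32} W46={t4,t15,t25} W56={t14,t16,t21}
  W123={t11} W126={t13} W134={t6} W145={t32} W156={t14} W235={t7} W245={t29} W246={t15} W346={t25} W356={t21}
C dims 6,15,10; δ0: rk 6, SNF 1^5·2; δ1: rk 9, SNF 1^9
degree 0: 6−6−0 = 0 → Ȟ^0 ≅ 0
degree 1: 15−9−6 = 0 plus torsion [2] → Ȟ^1 ≅ Z/2
degree 2: 10−0−9 = 1 → Ȟ^2 ≅ Z


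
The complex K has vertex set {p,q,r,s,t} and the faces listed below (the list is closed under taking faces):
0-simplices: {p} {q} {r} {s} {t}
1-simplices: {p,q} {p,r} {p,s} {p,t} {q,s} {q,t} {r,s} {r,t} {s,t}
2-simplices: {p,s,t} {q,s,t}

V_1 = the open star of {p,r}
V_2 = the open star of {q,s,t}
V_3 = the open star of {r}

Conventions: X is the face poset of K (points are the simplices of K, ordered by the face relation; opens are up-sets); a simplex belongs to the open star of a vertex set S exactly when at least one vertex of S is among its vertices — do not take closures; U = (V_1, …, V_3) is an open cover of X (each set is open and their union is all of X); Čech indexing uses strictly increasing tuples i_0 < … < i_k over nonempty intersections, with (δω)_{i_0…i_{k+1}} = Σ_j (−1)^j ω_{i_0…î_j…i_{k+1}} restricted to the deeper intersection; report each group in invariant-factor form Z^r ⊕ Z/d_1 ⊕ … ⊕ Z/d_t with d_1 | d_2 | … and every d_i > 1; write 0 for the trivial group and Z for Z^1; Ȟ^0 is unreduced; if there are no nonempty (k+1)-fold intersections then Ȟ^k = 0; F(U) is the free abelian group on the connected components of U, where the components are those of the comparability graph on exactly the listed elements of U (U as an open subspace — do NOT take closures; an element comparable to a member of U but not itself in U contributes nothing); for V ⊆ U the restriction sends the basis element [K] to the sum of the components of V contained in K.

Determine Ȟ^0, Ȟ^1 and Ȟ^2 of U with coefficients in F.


nerve simplices:
  V1={{p},{r},{p,q},{p,r},{p,s},{p,t},{r,s},{r,t},{p,s,t}} V2={{q},{s},{t},{p,q},{p,s},{p,t},{q,s},{q,t},{r,s},{r,t},{s,t},{p,s,t},{q,s,t}} V3={{r},{p,r},{r,s},{r,t}}
  V12={{p,q},{p,s},{p,t},{r,s},{r,t},{p,s,t}} V13={{r},{p,r},{r,s},{r,t}} V23={{r,s},{r,t}}
  V123={{r,s},{r,t}}
components per intersection:
  V1: {{p},{r},{p,q},{p,r},{p,s},{p,t},{r,s},{r,t},{p,s,t}}
  V2: {{q},{s},{t},{p,q},{p,s},{p,t},{q,s},{q,t},{r,s},{r,t},{s,t},{p,s,t},{q,s,t}}
  V3: {{r},{p,r},{r,s},{r,t}}
  V12: {{p,q}} {{p,s},{p,t},{p,s,t}} {{r,s}} {{r,t}}
  V13: {{r},{p,r},{r,s},{r,t}}
  V23: {{r,s}} {{r,t}}
  V123: {{r,s}} {{r,t}}
C dims 3,7,2; δ0: rk 2, SNF 1^2; δ1: rk 2, SNF 1^2
degree 0: 3−2−0 = 1 → Ȟ^0 ≅ Z
degree 1: 7−2−2 = 3 → Ȟ^1 ≅ Z^3
degree 2: 2−0−2 = 0 → Ȟ^2 ≅ 0

Ȟ^0 = Z; Ȟ^1 = Z^3; Ȟ^2 = 0


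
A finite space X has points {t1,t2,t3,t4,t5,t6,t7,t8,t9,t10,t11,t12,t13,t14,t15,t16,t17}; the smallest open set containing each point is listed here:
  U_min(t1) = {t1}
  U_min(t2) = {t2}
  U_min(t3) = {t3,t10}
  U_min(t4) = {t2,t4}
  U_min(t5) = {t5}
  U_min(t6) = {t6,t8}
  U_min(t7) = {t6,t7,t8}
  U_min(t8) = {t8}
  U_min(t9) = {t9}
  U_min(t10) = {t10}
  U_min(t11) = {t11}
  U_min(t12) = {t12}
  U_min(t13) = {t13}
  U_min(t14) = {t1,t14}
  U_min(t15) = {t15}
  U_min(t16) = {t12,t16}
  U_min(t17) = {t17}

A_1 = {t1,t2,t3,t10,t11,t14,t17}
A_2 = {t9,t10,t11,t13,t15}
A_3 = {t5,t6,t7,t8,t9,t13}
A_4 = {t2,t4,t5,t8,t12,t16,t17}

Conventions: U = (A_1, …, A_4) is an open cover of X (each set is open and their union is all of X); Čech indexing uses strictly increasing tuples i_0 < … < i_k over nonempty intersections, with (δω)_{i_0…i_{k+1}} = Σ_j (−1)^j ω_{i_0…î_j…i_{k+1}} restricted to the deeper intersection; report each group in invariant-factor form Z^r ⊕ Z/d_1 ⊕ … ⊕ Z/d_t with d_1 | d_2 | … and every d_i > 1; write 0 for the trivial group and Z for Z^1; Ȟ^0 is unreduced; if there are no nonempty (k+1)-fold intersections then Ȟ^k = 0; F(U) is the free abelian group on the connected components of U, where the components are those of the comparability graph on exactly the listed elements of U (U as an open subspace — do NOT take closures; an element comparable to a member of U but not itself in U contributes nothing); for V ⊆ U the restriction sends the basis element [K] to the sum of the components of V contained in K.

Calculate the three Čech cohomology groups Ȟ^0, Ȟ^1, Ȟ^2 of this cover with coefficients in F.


Ȟ^0 ≅ Z^11, Ȟ^1 ≅ 0 and Ȟ^2 ≅ 0

intersection data:
  A12={t10,t11} A14={t2,t17} A23={t9,t13} A34={t5,t8}
components per intersection:
  A1: {t1,t14} {t2} {t3,t10} {t11} {t17}
  A2: {t9} {t10} {t11} {t13} {t15}
  A3: {t5} {t6,t7,t8} {t9} {t13}
  A4: {t2,t4} {t5} {t8} {t12,t16} {t17}
  A12: {t10} {t11}
  A14: {t2} {t17}
  A23: {t9} {t13}
  A34: {t5} {t8}
C dims 19,8; δ0: rk 8, SNF 1^8
Ȟ^0 = (19 − 8) − 0 = 11, so Ȟ^0 ≅ Z^11
Ȟ^1 = (8 − 0) − 8 = 0, so Ȟ^1 ≅ 0
Ȟ^2 = (0 − 0) − 0 = 0, so Ȟ^2 ≅ 0


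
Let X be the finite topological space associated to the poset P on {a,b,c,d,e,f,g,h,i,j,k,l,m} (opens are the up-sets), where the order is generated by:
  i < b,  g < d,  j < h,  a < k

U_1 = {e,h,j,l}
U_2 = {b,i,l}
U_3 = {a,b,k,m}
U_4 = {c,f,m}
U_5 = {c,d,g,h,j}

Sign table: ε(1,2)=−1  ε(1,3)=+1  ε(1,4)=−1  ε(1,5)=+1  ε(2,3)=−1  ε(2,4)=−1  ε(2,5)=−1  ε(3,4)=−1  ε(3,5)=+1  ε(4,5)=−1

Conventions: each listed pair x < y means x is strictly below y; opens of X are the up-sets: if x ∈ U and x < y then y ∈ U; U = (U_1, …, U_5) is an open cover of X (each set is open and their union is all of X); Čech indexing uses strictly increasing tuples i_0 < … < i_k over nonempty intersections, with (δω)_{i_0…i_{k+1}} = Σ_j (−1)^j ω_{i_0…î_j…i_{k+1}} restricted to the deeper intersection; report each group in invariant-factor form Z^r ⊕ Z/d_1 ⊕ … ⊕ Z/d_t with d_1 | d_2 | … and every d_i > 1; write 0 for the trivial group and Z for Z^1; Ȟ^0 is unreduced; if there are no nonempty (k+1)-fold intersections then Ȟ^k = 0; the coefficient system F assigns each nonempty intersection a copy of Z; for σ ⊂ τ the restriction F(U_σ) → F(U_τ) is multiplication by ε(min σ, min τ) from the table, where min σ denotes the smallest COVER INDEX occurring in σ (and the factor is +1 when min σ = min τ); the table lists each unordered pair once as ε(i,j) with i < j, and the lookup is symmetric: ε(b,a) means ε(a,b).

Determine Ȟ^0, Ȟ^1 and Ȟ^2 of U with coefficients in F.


cover nerve:
  U12={l} U15={h,j} U23={b} U34={m} U45={c}
C dims 5,5; δ0: rk 4, SNF 1^4
Ȟ^0: (5−4)−0=1 ⇒ Z
Ȟ^1: (5−0)−4=1 ⇒ Z
Ȟ^2: (0−0)−0=0 ⇒ 0

Ȟ^0 = Z, Ȟ^1 = Z and Ȟ^2 = 0


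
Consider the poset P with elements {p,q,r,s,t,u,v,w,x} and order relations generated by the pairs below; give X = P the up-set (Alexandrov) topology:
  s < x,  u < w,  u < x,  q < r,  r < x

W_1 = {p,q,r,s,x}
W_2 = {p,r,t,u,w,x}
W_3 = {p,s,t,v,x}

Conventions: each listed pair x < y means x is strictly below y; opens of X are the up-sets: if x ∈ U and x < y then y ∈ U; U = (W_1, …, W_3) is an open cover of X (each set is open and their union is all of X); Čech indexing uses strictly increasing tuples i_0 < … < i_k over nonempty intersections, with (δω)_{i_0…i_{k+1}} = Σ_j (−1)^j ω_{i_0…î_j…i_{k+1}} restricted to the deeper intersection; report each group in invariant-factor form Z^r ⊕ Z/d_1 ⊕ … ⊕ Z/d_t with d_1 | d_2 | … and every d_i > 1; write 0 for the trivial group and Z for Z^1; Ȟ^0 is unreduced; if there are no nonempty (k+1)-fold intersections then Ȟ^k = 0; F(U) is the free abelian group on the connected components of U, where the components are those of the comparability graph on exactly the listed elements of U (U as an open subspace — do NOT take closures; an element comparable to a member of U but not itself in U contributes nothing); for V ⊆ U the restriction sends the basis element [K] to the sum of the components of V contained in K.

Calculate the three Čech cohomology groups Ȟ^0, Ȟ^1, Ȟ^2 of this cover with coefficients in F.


Ȟ^0 ≅ Z^4; Ȟ^1 ≅ 0; Ȟ^2 ≅ 0

nonempty overlaps:
  W12={p,r,x} W13={p,s,x} W23={p,t,x}
  W123={p,x}
components per intersection:
  W1: {p} {q,r,s,x}
  W2: {p} {r,u,w,x} {t}
  W3: {p} {s,x} {t} {v}
  W12: {p} {r,x}
  W13: {p} {s,x}
  W23: {p} {t} {x}
  W123: {p} {x}
C dims 9,7,2; δ0: rk 5, SNF 1^5; δ1: rk 2, SNF 1^2
degree 0: 9−5−0 = 4 → Ȟ^0 ≅ Z^4
degree 1: 7−2−5 = 0 → Ȟ^1 ≅ 0
degree 2: 2−0−2 = 0 → Ȟ^2 ≅ 0


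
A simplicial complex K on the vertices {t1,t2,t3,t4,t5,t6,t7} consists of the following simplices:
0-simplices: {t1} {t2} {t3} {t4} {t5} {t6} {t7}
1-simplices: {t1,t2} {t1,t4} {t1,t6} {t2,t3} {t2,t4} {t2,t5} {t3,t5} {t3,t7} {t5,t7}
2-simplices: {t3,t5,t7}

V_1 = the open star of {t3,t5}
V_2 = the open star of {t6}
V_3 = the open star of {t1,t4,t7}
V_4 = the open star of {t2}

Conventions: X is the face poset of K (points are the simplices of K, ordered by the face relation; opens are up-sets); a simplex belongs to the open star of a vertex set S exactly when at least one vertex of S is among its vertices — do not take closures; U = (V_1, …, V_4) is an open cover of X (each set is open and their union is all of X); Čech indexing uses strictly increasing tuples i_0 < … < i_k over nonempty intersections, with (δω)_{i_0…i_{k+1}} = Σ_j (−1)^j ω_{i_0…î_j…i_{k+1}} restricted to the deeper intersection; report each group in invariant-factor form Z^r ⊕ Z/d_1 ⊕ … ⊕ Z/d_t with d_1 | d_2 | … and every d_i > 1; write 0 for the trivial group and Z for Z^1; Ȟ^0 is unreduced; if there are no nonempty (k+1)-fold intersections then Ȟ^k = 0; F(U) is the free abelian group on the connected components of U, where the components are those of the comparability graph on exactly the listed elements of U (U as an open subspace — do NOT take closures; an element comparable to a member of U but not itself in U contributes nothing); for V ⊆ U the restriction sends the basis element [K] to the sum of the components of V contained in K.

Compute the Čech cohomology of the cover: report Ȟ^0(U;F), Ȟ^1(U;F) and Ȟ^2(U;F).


Ȟ^0 ≅ Z; Ȟ^1 ≅ Z^2; Ȟ^2 ≅ 0

nerve of the cover:
  V1={{t3},{t5},{t2,t3},{t2,t5},{t3,t5},{t3,t7},{t5,t7},{t3,t5,t7}} V2={{t6},{t1,t6}} V3={{t1},{t4},{t7},{t1,t2},{t1,t4},{t1,t6},{t2,t4},{t3,t7},{t5,t7},{t3,t5,t7}} V4={{t2},{t1,t2},{t2,t3},{t2,t4},{t2,t5}}
  V13={{t3,t7},{t5,t7},{t3,t5,t7}} V14={{t2,t3},{t2,t5}} V23={{t1,t6}} V34={{t1,t2},{t2,t4}}
components per intersection:
  V1: {{t3},{t5},{t2,t3},{t2,t5},{t3,t5},{t3,t7},{t5,t7},{t3,t5,t7}}
  V2: {{t6},{t1,t6}}
  V3: {{t1},{t4},{t1,t2},{t1,t4},{t1,t6},{t2,t4}} {{t7},{t3,t7},{t5,t7},{t3,t5,t7}}
  V4: {{t2},{t1,t2},{t2,t3},{t2,t4},{t2,t5}}
  V13: {{t3,t7},{t5,t7},{t3,t5,t7}}
  V14: {{t2,t3}} {{t2,t5}}
  V23: {{t1,t6}}
  V34: {{t1,t2}} {{t2,t4}}
C dims 5,6; δ0: rk 4, SNF 1^4
Ȟ^0 = (5 − 4) − 0 = 1, so Ȟ^0 ≅ Z
Ȟ^1 = (6 − 0) − 4 = 2, so Ȟ^1 ≅ Z^2
Ȟ^2 = (0 − 0) − 0 = 0, so Ȟ^2 ≅ 0


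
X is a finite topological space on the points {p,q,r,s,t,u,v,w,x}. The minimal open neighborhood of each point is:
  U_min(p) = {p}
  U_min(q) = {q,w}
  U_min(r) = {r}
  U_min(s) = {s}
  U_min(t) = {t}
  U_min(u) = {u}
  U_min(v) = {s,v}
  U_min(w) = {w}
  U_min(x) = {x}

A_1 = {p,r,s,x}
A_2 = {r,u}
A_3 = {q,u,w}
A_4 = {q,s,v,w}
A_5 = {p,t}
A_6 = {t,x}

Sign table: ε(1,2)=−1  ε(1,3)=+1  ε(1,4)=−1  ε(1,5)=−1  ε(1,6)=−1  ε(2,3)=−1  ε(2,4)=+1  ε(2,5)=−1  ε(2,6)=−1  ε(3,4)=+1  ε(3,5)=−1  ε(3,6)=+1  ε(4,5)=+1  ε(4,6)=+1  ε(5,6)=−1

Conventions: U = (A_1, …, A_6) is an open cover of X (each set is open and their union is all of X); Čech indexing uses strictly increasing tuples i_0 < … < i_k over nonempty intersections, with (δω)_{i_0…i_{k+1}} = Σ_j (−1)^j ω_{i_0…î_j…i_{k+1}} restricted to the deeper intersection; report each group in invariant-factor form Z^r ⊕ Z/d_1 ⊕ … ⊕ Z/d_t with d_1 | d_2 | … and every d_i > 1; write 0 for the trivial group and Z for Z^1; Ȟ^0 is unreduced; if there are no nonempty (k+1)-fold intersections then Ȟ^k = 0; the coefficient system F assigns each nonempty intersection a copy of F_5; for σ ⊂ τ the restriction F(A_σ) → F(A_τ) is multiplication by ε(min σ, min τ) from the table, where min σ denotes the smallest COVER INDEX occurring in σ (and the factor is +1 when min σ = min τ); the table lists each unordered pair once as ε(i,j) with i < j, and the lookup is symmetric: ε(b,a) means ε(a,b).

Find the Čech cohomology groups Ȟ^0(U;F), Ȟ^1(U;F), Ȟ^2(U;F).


Ȟ^0 ≅ 0, Ȟ^1 ≅ Z/5, Ȟ^2 ≅ 0

cover nerve:
  A12={r} A14={s} A15={p} A16={x} A23={u} A34={q,w} A56={t}
C dims 6,7; δ0: rk_F5 6
Ȟ^0: (6−6)−0=0 ⇒ 0
Ȟ^1: (7−0)−6=1 ⇒ Z/5
Ȟ^2: (0−0)−0=0 ⇒ 0


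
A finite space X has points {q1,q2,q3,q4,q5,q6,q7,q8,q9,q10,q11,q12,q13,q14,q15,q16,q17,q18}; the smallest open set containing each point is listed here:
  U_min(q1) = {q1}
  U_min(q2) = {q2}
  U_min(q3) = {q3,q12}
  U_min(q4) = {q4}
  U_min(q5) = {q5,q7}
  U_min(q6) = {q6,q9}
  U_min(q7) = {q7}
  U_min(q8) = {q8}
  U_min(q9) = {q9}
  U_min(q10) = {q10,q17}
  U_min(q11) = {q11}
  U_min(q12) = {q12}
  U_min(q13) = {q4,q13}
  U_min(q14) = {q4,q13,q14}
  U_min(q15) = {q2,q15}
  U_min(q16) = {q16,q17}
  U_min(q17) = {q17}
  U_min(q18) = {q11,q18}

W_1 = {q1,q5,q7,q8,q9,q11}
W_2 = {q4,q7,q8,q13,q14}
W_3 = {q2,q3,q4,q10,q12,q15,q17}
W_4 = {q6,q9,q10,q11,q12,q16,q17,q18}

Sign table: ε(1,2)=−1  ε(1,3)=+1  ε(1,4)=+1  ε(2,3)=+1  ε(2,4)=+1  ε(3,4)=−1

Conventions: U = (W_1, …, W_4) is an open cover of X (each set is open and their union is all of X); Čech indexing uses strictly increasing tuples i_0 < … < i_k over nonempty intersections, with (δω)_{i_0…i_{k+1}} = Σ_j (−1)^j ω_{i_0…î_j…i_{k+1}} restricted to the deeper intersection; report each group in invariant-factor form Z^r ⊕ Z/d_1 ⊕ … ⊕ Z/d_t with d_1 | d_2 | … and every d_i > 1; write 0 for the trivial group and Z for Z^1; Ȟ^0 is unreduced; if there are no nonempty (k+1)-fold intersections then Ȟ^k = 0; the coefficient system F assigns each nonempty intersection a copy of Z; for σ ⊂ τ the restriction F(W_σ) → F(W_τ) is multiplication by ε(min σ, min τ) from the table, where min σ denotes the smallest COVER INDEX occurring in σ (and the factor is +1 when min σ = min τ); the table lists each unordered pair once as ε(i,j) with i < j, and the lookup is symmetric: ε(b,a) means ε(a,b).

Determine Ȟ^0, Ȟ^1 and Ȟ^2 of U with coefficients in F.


nonempty overlaps:
  W12={q7,q8} W14={q9,q11} W23={q4} W34={q10,q12,q17}
C dims 4,4; δ0: rk 3, SNF 1^3
degree 0: 4−3−0 = 1 → Ȟ^0 ≅ Z
degree 1: 4−0−3 = 1 → Ȟ^1 ≅ Z
degree 2: 0−0−0 = 0 → Ȟ^2 ≅ 0

Ȟ^0(U;F) ≅ Z, Ȟ^1(U;F) ≅ Z, Ȟ^2(U;F) ≅ 0


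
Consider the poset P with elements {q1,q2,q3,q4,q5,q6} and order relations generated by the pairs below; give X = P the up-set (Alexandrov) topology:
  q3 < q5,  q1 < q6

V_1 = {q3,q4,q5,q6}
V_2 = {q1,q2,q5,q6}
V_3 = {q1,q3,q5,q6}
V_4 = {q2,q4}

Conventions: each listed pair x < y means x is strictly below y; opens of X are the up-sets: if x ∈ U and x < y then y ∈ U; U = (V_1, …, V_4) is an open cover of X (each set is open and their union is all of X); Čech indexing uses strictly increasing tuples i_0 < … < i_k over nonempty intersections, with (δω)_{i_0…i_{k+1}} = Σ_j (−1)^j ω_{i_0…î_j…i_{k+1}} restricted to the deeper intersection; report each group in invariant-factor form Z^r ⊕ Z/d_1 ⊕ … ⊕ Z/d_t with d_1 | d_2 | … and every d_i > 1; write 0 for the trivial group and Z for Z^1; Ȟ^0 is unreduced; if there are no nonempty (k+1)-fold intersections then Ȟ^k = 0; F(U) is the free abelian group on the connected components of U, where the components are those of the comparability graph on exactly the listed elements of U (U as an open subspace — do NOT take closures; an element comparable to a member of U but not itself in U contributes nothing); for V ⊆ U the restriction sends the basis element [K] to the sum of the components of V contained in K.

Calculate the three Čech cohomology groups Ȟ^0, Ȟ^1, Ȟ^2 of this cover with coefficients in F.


cover nerve:
  V12={q5,q6} V13={q3,q5,q6} V14={q4} V23={q1,q5,q6} V24={q2}
  V123={q5,q6}
components per intersection:
  V1: {q3,q5} {q4} {q6}
  V2: {q1,q6} {q2} {q5}
  V3: {q1,q6} {q3,q5}
  V4: {q2} {q4}
  V12: {q5} {q6}
  V13: {q3,q5} {q6}
  V14: {q4}
  V23: {q1,q6} {q5}
  V24: {q2}
  V123: {q5} {q6}
C dims 10,8,2; δ0: rk 6, SNF 1^6; δ1: rk 2, SNF 1^2
Ȟ^0: (10−6)−0=4 ⇒ Z^4
Ȟ^1: (8−2)−6=0 ⇒ 0
Ȟ^2: (2−0)−2=0 ⇒ 0

Ȟ^0(U;F) ≅ Z^4, Ȟ^1(U;F) ≅ 0, Ȟ^2(U;F) ≅ 0


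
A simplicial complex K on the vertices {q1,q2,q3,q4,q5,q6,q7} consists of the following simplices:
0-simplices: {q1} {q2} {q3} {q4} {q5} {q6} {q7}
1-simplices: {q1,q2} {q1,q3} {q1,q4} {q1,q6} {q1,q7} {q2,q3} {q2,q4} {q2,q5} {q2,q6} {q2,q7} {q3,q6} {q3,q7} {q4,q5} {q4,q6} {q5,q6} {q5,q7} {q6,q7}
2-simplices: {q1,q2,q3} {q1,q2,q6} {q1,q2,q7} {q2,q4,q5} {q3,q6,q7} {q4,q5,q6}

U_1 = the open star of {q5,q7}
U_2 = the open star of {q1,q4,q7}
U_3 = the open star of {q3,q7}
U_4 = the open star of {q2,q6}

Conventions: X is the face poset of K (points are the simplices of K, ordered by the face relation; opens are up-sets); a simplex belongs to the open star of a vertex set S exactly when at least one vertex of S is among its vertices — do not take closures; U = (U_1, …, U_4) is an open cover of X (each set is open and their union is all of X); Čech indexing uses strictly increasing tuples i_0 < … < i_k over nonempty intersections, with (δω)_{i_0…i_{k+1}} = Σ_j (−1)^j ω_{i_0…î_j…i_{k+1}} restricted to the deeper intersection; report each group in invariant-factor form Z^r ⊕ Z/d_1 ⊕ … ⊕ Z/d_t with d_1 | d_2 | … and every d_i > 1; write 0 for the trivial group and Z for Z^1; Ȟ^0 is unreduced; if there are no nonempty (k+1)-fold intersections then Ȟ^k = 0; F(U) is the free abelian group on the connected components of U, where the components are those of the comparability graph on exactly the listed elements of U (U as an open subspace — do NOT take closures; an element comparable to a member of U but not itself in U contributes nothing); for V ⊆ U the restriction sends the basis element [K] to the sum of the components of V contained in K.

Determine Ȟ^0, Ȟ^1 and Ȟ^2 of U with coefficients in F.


nerve simplices:
  U1={{q5},{q7},{q1,q7},{q2,q5},{q2,q7},{q3,q7},{q4,q5},{q5,q6},{q5,q7},{q6,q7},{q1,q2,q7},{q2,q4,q5},{q3,q6,q7},{q4,q5,q6}} U2={{q1},{q4},{q7},{q1,q2},{q1,q3},{q1,q4},{q1,q6},{q1,q7},{q2,q4},{q2,q7},{q3,q7},{q4,q5},{q4,q6},{q5,q7},{q6,q7},{q1,q2,q3},{q1,q2,q6},{q1,q2,q7},{q2,q4,q5},{q3,q6,q7},{q4,q5,q6}} U3={{q3},{q7},{q1,q3},{q1,q7},{q2,q3},{q2,q7},{q3,q6},{q3,q7},{q5,q7},{q6,q7},{q1,q2,q3},{q1,q2,q7},{q3,q6,q7}} U4={{q2},{q6},{q1,q2},{q1,q6},{q2,q3},{q2,q4},{q2,q5},{q2,q6},{q2,q7},{q3,q6},{q4,q6},{q5,q6},{q6,q7},{q1,q2,q3},{q1,q2,q6},{q1,q2,q7},{q2,q4,q5},{q3,q6,q7},{q4,q5,q6}}
  U12={{q7},{q1,q7},{q2,q7},{q3,q7},{q4,q5},{q5,q7},{q6,q7},{q1,q2,q7},{q2,q4,q5},{q3,q6,q7},{q4,q5,q6}} U13={{q7},{q1,q7},{q2,q7},{q3,q7},{q5,q7},{q6,q7},{q1,q2,q7},{q3,q6,q7}} U14={{q2,q5},{q2,q7},{q5,q6},{q6,q7},{q1,q2,q7},{q2,q4,q5},{q3,q6,q7},{q4,q5,q6}} U23={{q7},{q1,q3},{q1,q7},{q2,q7},{q3,q7},{q5,q7},{q6,q7},{q1,q2,q3},{q1,q2,q7},{q3,q6,q7}} U24={{q1,q2},{q1,q6},{q2,q4},{q2,q7},{q4,q6},{q6,q7},{q1,q2,q3},{q1,q2,q6},{q1,q2,q7},{q2,q4,q5},{q3,q6,q7},{q4,q5,q6}} U34={{q2,q3},{q2,q7},{q3,q6},{q6,q7},{q1,q2,q3},{q1,q2,q7},{q3,q6,q7}}
  U123={{q7},{q1,q7},{q2,q7},{q3,q7},{q5,q7},{q6,q7},{q1,q2,q7},{q3,q6,q7}} U124={{q2,q7},{q6,q7},{q1,q2,q7},{q2,q4,q5},{q3,q6,q7},{q4,q5,q6}} U134={{q2,q7},{q6,q7},{q1,q2,q7},{q3,q6,q7}} U234={{q2,q7},{q6,q7},{q1,q2,q3},{q1,q2,q7},{q3,q6,q7}}
  U1234={{q2,q7},{q6,q7},{q1,q2,q7},{q3,q6,q7}}
components per intersection:
  U1: {{q5},{q7},{q1,q7},{q2,q5},{q2,q7},{q3,q7},{q4,q5},{q5,q6},{q5,q7},{q6,q7},{q1,q2,q7},{q2,q4,q5},{q3,q6,q7},{q4,q5,q6}}
  U2: {{q1},{q4},{q7},{q1,q2},{q1,q3},{q1,q4},{q1,q6},{q1,q7},{q2,q4},{q2,q7},{q3,q7},{q4,q5},{q4,q6},{q5,q7},{q6,q7},{q1,q2,q3},{q1,q2,q6},{q1,q2,q7},{q2,q4,q5},{q3,q6,q7},{q4,q5,q6}}
  U3: {{q3},{q7},{q1,q3},{q1,q7},{q2,q3},{q2,q7},{q3,q6},{q3,q7},{q5,q7},{q6,q7},{q1,q2,q3},{q1,q2,q7},{q3,q6,q7}}
  U4: {{q2},{q6},{q1,q2},{q1,q6},{q2,q3},{q2,q4},{q2,q5},{q2,q6},{q2,q7},{q3,q6},{q4,q6},{q5,q6},{q6,q7},{q1,q2,q3},{q1,q2,q6},{q1,q2,q7},{q2,q4,q5},{q3,q6,q7},{q4,q5,q6}}
  U12: {{q7},{q1,q7},{q2,q7},{q3,q7},{q5,q7},{q6,q7},{q1,q2,q7},{q3,q6,q7}} {{q4,q5},{q2,q4,q5},{q4,q5,q6}}
  U13: {{q7},{q1,q7},{q2,q7},{q3,q7},{q5,q7},{q6,q7},{q1,q2,q7},{q3,q6,q7}}
  U14: {{q2,q5},{q2,q4,q5}} {{q2,q7},{q1,q2,q7}} {{q5,q6},{q4,q5,q6}} {{q6,q7},{q3,q6,q7}}
  U23: {{q7},{q1,q7},{q2,q7},{q3,q7},{q5,q7},{q6,q7},{q1,q2,q7},{q3,q6,q7}} {{q1,q3},{q1,q2,q3}}
  U24: {{q1,q2},{q1,q6},{q2,q7},{q1,q2,q3},{q1,q2,q6},{q1,q2,q7}} {{q2,q4},{q2,q4,q5}} {{q4,q6},{q4,q5,q6}} {{q6,q7},{q3,q6,q7}}
  U34: {{q2,q3},{q1,q2,q3}} {{q2,q7},{q1,q2,q7}} {{q3,q6},{q6,q7},{q3,q6,q7}}
  U123: {{q7},{q1,q7},{q2,q7},{q3,q7},{q5,q7},{q6,q7},{q1,q2,q7},{q3,q6,q7}}
  U124: {{q2,q7},{q1,q2,q7}} {{q6,q7},{q3,q6,q7}} {{q2,q4,q5}} {{q4,q5,q6}}
  U134: {{q2,q7},{q1,q2,q7}} {{q6,q7},{q3,q6,q7}}
  U234: {{q2,q7},{q1,q2,q7}} {{q6,q7},{q3,q6,q7}} {{q1,q2,q3}}
  U1234: {{q2,q7},{q1,q2,q7}} {{q6,q7},{q3,q6,q7}}
C dims 4,16,10,2; δ0: rk 3, SNF 1^3; δ1: rk 8, SNF 1^8; δ2: rk 2, SNF 1^2
degree 0: 4−3−0 = 1 → Ȟ^0 ≅ Z
degree 1: 16−8−3 = 5 → Ȟ^1 ≅ Z^5
degree 2: 10−2−8 = 0 → Ȟ^2 ≅ 0

Ȟ^0 = Z, Ȟ^1 = Z^5, Ȟ^2 = 0
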